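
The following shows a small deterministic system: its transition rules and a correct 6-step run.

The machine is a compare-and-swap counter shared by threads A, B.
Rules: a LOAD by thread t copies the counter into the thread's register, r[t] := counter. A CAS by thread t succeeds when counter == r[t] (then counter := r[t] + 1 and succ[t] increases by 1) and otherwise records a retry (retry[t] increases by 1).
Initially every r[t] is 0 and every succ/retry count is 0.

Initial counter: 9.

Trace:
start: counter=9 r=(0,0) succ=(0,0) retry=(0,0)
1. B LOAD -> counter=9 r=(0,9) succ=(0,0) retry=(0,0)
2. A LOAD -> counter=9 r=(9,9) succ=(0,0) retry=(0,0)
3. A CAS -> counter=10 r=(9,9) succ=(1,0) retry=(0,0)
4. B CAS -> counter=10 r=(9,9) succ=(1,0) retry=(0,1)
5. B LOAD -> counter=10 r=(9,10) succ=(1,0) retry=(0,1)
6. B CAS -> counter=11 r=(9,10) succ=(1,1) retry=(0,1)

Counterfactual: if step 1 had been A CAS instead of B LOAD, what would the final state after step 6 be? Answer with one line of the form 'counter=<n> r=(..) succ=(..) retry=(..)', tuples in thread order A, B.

(re-executing from step 1 with the substitution; state before step 1: counter=9 r=(0,0) succ=(0,0) retry=(0,0))
1. A CAS -> counter=9 r=(0,0) succ=(0,0) retry=(1,0)
2. A LOAD -> counter=9 r=(9,0) succ=(0,0) retry=(1,0)
3. A CAS -> counter=10 r=(9,0) succ=(1,0) retry=(1,0)
4. B CAS -> counter=10 r=(9,0) succ=(1,0) retry=(1,1)
5. B LOAD -> counter=10 r=(9,10) succ=(1,0) retry=(1,1)
6. B CAS -> counter=11 r=(9,10) succ=(1,1) retry=(1,1)

counter=11 r=(9,10) succ=(1,1) retry=(1,1)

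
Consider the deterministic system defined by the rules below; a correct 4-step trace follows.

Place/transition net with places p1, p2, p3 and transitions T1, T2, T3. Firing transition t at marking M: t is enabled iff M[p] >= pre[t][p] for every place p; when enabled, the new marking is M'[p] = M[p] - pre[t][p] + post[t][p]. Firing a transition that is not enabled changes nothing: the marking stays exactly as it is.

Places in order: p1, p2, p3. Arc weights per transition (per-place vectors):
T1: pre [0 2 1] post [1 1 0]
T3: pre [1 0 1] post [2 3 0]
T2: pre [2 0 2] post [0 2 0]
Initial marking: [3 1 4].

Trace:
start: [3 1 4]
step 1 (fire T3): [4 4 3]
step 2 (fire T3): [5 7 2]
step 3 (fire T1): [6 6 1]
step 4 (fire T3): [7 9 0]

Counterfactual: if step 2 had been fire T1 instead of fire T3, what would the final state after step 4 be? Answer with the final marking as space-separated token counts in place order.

7 5 0

(re-executing from step 2 with the substitution; state before step 2: [4 4 3])
step 2 (fire T1): [5 3 2]
step 3 (fire T1): [6 2 1]
step 4 (fire T3): [7 5 0]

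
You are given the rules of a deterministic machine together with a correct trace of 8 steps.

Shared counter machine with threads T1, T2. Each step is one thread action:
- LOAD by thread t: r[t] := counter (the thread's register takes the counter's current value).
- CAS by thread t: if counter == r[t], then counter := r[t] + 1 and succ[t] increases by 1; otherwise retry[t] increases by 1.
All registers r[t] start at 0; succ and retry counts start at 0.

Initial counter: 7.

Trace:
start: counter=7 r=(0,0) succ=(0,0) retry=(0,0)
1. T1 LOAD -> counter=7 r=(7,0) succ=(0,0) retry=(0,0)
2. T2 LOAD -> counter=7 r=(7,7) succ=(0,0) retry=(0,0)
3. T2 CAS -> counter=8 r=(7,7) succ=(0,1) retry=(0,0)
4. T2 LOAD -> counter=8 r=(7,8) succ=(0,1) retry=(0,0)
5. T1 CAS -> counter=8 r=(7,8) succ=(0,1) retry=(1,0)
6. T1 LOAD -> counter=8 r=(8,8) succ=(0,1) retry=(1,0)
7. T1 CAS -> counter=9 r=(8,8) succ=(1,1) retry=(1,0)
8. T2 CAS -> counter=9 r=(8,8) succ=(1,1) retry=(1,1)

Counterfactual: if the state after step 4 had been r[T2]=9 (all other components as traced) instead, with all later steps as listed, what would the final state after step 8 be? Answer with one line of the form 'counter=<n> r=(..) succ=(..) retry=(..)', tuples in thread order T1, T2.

state after step 4 := counter=8 r=(7,9) succ=(0,1) retry=(0,0)
5. T1 CAS -> counter=8 r=(7,9) succ=(0,1) retry=(1,0)
6. T1 LOAD -> counter=8 r=(8,9) succ=(0,1) retry=(1,0)
7. T1 CAS -> counter=9 r=(8,9) succ=(1,1) retry=(1,0)
8. T2 CAS -> counter=10 r=(8,9) succ=(1,2) retry=(1,0)

counter=10 r=(8,9) succ=(1,2) retry=(1,0)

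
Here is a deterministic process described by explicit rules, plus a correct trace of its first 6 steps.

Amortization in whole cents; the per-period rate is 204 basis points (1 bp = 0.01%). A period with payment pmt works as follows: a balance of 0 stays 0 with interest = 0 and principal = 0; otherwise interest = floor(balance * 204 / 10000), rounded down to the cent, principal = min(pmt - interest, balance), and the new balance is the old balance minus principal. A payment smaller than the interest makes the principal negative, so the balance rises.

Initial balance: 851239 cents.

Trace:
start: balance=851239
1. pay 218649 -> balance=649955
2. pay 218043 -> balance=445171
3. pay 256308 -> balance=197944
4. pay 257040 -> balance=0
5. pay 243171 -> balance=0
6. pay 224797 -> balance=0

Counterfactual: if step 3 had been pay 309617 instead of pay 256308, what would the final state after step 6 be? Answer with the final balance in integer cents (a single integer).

0

(re-executing from step 3 with the substitution; state before step 3: balance=445171)
3. pay 309617 -> balance=144635
4. pay 257040 -> balance=0
5. pay 243171 -> balance=0
6. pay 224797 -> balance=0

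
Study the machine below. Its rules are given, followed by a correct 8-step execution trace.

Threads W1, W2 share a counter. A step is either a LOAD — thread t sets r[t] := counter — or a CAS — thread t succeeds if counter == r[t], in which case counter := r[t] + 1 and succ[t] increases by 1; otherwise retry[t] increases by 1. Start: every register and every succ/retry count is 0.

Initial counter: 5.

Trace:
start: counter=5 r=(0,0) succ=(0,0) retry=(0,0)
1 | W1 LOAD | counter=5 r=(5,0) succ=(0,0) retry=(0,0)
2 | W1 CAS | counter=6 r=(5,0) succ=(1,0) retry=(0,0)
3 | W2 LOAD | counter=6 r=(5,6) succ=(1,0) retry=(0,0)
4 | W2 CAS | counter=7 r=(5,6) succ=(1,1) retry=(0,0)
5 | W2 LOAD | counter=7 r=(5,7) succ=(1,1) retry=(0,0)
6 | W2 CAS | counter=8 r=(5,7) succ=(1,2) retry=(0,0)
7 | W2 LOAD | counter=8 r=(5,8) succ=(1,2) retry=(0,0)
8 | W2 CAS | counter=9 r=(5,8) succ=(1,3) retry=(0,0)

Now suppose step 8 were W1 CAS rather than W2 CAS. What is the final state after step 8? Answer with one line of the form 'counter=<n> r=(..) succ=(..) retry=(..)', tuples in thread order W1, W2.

counter=8 r=(5,8) succ=(1,2) retry=(1,0)

(re-executing from step 8 with the substitution; state before step 8: counter=8 r=(5,8) succ=(1,2) retry=(0,0))
8 | W1 CAS | counter=8 r=(5,8) succ=(1,2) retry=(1,0)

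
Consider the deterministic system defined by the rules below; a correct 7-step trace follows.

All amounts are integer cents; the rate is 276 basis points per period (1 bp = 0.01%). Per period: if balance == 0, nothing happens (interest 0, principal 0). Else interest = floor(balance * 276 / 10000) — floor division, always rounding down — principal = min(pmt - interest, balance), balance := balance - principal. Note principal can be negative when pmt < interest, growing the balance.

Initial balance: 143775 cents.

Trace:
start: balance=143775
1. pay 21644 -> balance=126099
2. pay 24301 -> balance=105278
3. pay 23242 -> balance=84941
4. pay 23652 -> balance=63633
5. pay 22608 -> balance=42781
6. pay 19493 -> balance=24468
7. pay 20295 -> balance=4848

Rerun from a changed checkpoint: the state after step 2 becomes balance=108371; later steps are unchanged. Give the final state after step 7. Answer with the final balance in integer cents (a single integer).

state after step 2 := balance=108371
3. pay 23242 -> balance=88120
4. pay 23652 -> balance=66900
5. pay 22608 -> balance=46138
6. pay 19493 -> balance=27918
7. pay 20295 -> balance=8393

8393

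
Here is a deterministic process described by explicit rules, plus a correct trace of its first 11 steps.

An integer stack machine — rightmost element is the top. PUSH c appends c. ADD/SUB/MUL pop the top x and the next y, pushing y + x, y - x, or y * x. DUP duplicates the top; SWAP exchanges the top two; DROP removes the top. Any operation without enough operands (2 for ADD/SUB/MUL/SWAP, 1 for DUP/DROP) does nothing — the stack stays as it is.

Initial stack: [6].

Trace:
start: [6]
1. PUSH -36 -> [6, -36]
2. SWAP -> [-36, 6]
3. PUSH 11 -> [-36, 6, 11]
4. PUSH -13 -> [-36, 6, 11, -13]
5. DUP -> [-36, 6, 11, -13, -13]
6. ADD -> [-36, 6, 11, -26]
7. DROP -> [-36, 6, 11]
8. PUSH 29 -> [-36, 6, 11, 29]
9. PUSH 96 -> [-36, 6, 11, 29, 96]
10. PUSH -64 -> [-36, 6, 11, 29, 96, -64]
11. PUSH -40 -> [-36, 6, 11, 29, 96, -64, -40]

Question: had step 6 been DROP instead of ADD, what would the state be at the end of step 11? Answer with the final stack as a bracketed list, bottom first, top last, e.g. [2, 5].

(re-executing from step 6 with the substitution; state before step 6: [-36, 6, 11, -13, -13])
6. DROP -> [-36, 6, 11, -13]
7. DROP -> [-36, 6, 11]
8. PUSH 29 -> [-36, 6, 11, 29]
9. PUSH 96 -> [-36, 6, 11, 29, 96]
10. PUSH -64 -> [-36, 6, 11, 29, 96, -64]
11. PUSH -40 -> [-36, 6, 11, 29, 96, -64, -40]

[-36, 6, 11, 29, 96, -64, -40]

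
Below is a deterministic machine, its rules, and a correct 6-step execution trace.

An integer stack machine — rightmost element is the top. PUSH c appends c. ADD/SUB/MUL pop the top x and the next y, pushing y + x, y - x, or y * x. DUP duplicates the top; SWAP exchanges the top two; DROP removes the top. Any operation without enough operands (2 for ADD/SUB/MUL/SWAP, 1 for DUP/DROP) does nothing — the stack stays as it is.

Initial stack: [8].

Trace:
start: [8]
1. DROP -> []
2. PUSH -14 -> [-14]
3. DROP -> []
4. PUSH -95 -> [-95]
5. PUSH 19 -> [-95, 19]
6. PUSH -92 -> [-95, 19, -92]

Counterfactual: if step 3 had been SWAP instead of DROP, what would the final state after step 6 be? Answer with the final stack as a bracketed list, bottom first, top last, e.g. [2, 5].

[-14, -95, 19, -92]

(re-executing from step 3 with the substitution; state before step 3: [-14])
3. SWAP -> [-14]
4. PUSH -95 -> [-14, -95]
5. PUSH 19 -> [-14, -95, 19]
6. PUSH -92 -> [-14, -95, 19, -92]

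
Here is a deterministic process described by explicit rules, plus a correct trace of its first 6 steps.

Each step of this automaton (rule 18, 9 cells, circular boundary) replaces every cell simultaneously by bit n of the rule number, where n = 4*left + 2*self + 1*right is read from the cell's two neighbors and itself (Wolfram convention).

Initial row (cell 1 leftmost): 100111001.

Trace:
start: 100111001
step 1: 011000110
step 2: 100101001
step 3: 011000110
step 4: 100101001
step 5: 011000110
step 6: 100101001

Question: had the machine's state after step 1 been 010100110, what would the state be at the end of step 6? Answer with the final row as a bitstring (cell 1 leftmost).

state after step 1 := 010100110
step 2: 100011001
step 3: 010100110
step 4: 100011001
step 5: 010100110
step 6: 100011001

100011001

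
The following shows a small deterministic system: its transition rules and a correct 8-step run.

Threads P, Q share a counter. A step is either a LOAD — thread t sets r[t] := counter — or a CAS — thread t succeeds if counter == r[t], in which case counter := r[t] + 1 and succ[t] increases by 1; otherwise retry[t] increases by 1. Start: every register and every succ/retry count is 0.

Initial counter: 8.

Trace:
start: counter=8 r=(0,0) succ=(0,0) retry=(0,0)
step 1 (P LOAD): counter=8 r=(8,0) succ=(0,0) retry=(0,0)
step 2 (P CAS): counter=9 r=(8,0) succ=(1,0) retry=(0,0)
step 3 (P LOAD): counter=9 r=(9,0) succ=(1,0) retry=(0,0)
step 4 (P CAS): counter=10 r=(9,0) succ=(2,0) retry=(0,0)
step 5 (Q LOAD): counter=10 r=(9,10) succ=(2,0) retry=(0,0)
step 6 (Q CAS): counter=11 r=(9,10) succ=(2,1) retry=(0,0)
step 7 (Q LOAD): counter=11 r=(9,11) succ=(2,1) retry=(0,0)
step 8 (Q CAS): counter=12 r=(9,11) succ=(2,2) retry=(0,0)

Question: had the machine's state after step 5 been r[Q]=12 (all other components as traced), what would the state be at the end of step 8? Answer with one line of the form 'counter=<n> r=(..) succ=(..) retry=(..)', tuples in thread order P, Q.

counter=11 r=(9,10) succ=(2,1) retry=(0,1)

state after step 5 := counter=10 r=(9,12) succ=(2,0) retry=(0,0)
step 6 (Q CAS): counter=10 r=(9,12) succ=(2,0) retry=(0,1)
step 7 (Q LOAD): counter=10 r=(9,10) succ=(2,0) retry=(0,1)
step 8 (Q CAS): counter=11 r=(9,10) succ=(2,1) retry=(0,1)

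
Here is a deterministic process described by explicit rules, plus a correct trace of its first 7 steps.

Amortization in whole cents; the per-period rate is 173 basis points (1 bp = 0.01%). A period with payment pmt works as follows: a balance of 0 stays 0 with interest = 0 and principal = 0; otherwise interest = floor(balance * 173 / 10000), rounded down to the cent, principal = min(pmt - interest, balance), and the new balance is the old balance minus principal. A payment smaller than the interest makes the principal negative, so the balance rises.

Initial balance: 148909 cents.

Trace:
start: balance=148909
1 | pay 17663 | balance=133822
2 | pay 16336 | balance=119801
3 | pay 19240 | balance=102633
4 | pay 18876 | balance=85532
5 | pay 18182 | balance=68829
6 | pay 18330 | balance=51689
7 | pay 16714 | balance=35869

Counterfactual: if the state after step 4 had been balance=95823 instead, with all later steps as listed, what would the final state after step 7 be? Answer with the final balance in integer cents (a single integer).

46703

state after step 4 := balance=95823
5 | pay 18182 | balance=79298
6 | pay 18330 | balance=62339
7 | pay 16714 | balance=46703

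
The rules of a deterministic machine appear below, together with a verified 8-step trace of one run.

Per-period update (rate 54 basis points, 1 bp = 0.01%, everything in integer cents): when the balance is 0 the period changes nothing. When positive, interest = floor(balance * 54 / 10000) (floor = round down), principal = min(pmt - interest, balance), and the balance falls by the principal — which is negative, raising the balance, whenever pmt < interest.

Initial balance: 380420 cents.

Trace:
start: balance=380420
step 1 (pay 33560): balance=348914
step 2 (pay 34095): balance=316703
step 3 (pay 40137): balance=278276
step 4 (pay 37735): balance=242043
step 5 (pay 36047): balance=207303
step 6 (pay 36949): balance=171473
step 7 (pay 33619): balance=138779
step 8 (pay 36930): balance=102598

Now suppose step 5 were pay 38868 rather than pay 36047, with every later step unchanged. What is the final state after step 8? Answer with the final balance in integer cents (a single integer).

99732

(re-executing from step 5 with the substitution; state before step 5: balance=242043)
step 5 (pay 38868): balance=204482
step 6 (pay 36949): balance=168637
step 7 (pay 33619): balance=135928
step 8 (pay 36930): balance=99732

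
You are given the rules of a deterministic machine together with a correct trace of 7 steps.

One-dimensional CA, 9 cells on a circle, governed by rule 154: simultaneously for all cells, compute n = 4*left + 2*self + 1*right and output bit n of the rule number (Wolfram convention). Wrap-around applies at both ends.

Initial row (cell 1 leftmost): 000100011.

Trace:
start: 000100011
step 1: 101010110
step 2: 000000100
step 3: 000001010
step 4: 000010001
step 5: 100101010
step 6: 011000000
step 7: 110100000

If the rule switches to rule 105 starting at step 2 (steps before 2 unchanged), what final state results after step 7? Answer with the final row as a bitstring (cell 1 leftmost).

111110110

(re-executing steps 2..7 under rule 105; state before step 2: 101010110)
step 2: 010101111
step 3: 101011001
step 4: 110111001
step 5: 011101001
step 6: 110110000
step 7: 111110110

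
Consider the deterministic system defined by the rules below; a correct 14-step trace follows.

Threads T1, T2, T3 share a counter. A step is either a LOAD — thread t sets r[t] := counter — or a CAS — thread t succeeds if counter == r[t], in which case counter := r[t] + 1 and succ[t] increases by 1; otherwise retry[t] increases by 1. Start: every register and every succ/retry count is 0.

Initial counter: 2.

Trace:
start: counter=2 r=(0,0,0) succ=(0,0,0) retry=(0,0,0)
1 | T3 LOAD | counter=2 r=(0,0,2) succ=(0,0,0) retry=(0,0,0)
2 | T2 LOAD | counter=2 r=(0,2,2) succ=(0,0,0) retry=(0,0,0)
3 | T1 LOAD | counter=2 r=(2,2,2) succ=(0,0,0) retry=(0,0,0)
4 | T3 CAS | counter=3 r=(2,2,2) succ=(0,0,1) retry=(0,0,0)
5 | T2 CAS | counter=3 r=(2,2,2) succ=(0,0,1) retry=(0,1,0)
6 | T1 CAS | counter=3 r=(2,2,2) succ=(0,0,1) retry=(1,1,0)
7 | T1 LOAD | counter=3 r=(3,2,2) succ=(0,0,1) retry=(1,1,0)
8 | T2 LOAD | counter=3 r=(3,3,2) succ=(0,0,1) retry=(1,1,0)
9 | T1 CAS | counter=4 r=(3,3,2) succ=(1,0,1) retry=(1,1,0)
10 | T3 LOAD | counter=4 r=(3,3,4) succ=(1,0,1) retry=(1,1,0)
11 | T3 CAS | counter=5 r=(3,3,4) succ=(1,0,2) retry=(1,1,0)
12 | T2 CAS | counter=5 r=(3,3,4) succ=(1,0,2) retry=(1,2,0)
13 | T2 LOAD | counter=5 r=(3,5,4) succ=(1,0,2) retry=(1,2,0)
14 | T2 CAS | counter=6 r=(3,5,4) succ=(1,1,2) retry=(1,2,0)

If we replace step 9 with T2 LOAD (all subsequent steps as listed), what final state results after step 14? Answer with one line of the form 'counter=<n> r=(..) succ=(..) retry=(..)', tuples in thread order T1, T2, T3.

(re-executing from step 9 with the substitution; state before step 9: counter=3 r=(3,3,2) succ=(0,0,1) retry=(1,1,0))
9 | T2 LOAD | counter=3 r=(3,3,2) succ=(0,0,1) retry=(1,1,0)
10 | T3 LOAD | counter=3 r=(3,3,3) succ=(0,0,1) retry=(1,1,0)
11 | T3 CAS | counter=4 r=(3,3,3) succ=(0,0,2) retry=(1,1,0)
12 | T2 CAS | counter=4 r=(3,3,3) succ=(0,0,2) retry=(1,2,0)
13 | T2 LOAD | counter=4 r=(3,4,3) succ=(0,0,2) retry=(1,2,0)
14 | T2 CAS | counter=5 r=(3,4,3) succ=(0,1,2) retry=(1,2,0)

counter=5 r=(3,4,3) succ=(0,1,2) retry=(1,2,0)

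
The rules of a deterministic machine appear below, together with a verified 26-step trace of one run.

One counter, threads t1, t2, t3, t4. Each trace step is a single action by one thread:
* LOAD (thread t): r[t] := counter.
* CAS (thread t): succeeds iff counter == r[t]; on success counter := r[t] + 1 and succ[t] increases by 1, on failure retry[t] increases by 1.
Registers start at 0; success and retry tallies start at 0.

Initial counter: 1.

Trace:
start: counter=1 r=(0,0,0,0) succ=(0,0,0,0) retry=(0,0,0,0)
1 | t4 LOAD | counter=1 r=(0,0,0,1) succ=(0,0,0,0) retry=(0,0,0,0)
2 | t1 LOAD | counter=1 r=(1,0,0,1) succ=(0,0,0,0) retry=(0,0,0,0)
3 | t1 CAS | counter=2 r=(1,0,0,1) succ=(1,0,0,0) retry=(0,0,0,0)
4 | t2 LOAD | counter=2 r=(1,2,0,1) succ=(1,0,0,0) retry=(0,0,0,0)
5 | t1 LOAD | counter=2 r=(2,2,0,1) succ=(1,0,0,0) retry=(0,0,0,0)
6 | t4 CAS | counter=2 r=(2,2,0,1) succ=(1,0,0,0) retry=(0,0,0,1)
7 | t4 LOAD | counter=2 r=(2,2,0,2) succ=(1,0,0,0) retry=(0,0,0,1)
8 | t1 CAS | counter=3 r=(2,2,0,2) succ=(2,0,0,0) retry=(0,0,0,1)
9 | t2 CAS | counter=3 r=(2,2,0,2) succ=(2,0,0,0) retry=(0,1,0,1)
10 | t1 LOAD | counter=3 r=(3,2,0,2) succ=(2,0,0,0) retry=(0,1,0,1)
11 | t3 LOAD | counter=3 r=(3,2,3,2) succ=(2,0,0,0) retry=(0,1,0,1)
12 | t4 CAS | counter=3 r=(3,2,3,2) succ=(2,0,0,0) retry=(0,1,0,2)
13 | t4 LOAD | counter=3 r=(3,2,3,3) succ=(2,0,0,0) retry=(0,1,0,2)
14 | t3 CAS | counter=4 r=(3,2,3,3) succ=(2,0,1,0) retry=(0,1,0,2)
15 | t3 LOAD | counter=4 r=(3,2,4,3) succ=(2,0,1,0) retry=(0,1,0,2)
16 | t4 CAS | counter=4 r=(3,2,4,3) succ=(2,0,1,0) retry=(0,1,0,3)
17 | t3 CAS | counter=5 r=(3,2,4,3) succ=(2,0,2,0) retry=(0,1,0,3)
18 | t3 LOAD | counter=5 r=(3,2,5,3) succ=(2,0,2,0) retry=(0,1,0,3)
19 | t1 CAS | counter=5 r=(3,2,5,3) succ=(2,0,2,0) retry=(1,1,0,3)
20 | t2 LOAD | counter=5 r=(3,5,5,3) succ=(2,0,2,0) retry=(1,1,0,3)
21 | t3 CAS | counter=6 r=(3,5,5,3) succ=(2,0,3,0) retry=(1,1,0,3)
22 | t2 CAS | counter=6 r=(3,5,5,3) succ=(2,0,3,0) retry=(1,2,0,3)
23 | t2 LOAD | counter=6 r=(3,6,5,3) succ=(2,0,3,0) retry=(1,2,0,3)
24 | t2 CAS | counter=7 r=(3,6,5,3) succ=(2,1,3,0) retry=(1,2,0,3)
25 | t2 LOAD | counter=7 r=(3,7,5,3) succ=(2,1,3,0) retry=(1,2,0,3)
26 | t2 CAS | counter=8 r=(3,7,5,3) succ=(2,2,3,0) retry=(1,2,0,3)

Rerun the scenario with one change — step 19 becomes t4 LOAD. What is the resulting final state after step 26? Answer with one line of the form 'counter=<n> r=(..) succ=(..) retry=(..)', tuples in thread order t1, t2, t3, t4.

(re-executing from step 19 with the substitution; state before step 19: counter=5 r=(3,2,5,3) succ=(2,0,2,0) retry=(0,1,0,3))
19 | t4 LOAD | counter=5 r=(3,2,5,5) succ=(2,0,2,0) retry=(0,1,0,3)
20 | t2 LOAD | counter=5 r=(3,5,5,5) succ=(2,0,2,0) retry=(0,1,0,3)
21 | t3 CAS | counter=6 r=(3,5,5,5) succ=(2,0,3,0) retry=(0,1,0,3)
22 | t2 CAS | counter=6 r=(3,5,5,5) succ=(2,0,3,0) retry=(0,2,0,3)
23 | t2 LOAD | counter=6 r=(3,6,5,5) succ=(2,0,3,0) retry=(0,2,0,3)
24 | t2 CAS | counter=7 r=(3,6,5,5) succ=(2,1,3,0) retry=(0,2,0,3)
25 | t2 LOAD | counter=7 r=(3,7,5,5) succ=(2,1,3,0) retry=(0,2,0,3)
26 | t2 CAS | counter=8 r=(3,7,5,5) succ=(2,2,3,0) retry=(0,2,0,3)

counter=8 r=(3,7,5,5) succ=(2,2,3,0) retry=(0,2,0,3)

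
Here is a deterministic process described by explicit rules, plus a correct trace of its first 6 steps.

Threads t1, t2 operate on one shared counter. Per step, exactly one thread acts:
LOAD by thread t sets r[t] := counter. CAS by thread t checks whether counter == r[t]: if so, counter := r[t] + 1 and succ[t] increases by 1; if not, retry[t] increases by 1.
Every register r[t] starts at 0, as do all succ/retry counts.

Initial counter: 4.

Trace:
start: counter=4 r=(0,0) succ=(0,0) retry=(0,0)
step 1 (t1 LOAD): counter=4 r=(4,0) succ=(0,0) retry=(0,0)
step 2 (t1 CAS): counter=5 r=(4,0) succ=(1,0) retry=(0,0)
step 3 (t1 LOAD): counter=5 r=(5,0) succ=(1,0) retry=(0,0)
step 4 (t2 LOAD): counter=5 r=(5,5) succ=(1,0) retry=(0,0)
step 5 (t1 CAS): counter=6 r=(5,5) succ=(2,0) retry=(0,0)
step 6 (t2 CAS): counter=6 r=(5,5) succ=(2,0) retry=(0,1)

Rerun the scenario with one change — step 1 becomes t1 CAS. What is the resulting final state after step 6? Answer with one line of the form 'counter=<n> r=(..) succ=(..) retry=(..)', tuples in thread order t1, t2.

(re-executing from step 1 with the substitution; state before step 1: counter=4 r=(0,0) succ=(0,0) retry=(0,0))
step 1 (t1 CAS): counter=4 r=(0,0) succ=(0,0) retry=(1,0)
step 2 (t1 CAS): counter=4 r=(0,0) succ=(0,0) retry=(2,0)
step 3 (t1 LOAD): counter=4 r=(4,0) succ=(0,0) retry=(2,0)
step 4 (t2 LOAD): counter=4 r=(4,4) succ=(0,0) retry=(2,0)
step 5 (t1 CAS): counter=5 r=(4,4) succ=(1,0) retry=(2,0)
step 6 (t2 CAS): counter=5 r=(4,4) succ=(1,0) retry=(2,1)

counter=5 r=(4,4) succ=(1,0) retry=(2,1)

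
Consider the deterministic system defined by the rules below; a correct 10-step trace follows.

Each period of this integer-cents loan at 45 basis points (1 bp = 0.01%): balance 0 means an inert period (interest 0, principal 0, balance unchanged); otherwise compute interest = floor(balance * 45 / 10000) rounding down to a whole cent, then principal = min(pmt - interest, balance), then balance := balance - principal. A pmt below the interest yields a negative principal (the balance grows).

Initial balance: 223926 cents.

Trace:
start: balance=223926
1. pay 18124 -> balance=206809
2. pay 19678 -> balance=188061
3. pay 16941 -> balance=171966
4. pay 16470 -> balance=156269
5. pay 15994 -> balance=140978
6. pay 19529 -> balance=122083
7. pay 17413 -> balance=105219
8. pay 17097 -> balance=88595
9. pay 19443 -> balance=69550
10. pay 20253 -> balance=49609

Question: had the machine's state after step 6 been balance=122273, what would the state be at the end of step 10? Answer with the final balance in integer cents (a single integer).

49803

state after step 6 := balance=122273
7. pay 17413 -> balance=105410
8. pay 17097 -> balance=88787
9. pay 19443 -> balance=69743
10. pay 20253 -> balance=49803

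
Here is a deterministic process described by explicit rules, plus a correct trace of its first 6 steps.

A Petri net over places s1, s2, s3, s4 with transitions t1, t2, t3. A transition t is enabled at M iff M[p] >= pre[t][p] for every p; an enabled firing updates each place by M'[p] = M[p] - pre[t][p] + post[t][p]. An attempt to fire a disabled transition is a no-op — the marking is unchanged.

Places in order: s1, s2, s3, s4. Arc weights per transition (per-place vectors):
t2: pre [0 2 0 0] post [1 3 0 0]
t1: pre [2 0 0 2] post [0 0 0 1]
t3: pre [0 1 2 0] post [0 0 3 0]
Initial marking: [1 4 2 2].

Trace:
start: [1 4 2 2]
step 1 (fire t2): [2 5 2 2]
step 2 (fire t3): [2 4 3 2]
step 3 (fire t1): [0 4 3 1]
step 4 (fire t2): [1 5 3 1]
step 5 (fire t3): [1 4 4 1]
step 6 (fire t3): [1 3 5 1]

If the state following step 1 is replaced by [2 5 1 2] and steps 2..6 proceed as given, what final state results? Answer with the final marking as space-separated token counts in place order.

1 6 1 1

state after step 1 := [2 5 1 2]
step 2 (fire t3): [2 5 1 2]
step 3 (fire t1): [0 5 1 1]
step 4 (fire t2): [1 6 1 1]
step 5 (fire t3): [1 6 1 1]
step 6 (fire t3): [1 6 1 1]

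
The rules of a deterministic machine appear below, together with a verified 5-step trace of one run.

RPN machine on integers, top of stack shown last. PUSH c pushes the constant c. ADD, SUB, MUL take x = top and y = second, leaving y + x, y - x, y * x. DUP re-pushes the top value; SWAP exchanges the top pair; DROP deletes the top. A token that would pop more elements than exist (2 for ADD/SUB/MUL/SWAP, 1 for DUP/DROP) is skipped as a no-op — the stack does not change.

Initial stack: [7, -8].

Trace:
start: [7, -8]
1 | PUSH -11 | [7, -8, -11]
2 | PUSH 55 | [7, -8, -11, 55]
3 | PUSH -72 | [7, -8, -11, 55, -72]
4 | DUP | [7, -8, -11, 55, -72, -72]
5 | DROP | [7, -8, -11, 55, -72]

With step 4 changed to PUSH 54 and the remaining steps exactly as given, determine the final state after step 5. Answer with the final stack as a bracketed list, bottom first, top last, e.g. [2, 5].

[7, -8, -11, 55, -72]

(re-executing from step 4 with the substitution; state before step 4: [7, -8, -11, 55, -72])
4 | PUSH 54 | [7, -8, -11, 55, -72, 54]
5 | DROP | [7, -8, -11, 55, -72]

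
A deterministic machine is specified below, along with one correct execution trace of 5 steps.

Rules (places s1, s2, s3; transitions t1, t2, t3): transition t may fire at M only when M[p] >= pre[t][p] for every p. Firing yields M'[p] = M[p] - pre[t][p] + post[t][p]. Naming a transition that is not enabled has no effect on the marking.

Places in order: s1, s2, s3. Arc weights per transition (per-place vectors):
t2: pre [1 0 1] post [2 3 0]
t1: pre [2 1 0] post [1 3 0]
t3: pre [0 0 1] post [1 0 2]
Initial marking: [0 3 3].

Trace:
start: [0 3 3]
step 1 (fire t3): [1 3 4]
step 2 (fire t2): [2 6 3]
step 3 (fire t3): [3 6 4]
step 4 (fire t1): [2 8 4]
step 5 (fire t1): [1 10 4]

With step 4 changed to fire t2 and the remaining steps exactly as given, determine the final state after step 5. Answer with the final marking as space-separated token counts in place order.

(re-executing from step 4 with the substitution; state before step 4: [3 6 4])
step 4 (fire t2): [4 9 3]
step 5 (fire t1): [3 11 3]

3 11 3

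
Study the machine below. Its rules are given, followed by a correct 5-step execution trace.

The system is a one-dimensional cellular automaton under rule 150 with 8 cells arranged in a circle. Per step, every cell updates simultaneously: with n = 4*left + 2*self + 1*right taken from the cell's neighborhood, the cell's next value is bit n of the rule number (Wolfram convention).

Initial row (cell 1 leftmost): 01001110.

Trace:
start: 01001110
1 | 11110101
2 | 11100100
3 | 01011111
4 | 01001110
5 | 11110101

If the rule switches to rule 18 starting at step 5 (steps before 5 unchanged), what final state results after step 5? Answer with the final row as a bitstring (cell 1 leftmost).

(re-executing step 5 under rule 18; state before step 5: 01001110)
5 | 10110001

10110001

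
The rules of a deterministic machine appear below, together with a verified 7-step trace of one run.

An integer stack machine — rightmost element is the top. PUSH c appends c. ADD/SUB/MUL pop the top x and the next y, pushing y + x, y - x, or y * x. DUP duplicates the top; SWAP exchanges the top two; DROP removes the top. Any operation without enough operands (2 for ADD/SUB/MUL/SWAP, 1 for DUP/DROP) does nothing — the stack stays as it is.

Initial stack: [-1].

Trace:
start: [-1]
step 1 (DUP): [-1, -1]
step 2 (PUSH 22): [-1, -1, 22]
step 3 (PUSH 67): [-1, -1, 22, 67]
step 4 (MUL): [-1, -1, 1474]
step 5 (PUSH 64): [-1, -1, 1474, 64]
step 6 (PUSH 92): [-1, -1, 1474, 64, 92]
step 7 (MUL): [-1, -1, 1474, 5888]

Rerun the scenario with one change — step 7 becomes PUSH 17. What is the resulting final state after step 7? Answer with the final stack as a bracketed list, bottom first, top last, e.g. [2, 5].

(re-executing from step 7 with the substitution; state before step 7: [-1, -1, 1474, 64, 92])
step 7 (PUSH 17): [-1, -1, 1474, 64, 92, 17]

[-1, -1, 1474, 64, 92, 17]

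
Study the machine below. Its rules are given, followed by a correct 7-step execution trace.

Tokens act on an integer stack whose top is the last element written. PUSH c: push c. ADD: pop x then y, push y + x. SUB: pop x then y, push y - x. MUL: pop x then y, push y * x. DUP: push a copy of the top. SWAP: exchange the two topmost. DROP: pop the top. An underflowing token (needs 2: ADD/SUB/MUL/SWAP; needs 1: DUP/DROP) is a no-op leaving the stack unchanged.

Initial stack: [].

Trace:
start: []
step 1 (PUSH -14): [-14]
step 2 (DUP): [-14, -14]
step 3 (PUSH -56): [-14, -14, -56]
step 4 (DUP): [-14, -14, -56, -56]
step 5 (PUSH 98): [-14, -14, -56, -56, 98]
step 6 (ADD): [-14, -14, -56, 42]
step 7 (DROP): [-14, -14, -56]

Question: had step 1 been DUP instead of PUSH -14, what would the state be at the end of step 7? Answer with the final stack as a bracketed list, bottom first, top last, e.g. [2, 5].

(re-executing from step 1 with the substitution; state before step 1: [])
step 1 (DUP): []
step 2 (DUP): []
step 3 (PUSH -56): [-56]
step 4 (DUP): [-56, -56]
step 5 (PUSH 98): [-56, -56, 98]
step 6 (ADD): [-56, 42]
step 7 (DROP): [-56]

[-56]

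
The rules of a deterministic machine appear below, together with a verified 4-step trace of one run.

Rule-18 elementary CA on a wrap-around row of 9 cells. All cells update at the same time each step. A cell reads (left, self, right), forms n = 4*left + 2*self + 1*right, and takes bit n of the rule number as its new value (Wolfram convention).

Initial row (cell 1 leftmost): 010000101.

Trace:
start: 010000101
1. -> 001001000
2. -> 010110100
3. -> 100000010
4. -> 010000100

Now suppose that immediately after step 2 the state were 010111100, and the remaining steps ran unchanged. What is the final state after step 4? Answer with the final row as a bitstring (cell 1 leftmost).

010000100

state after step 2 := 010111100
3. -> 100000010
4. -> 010000100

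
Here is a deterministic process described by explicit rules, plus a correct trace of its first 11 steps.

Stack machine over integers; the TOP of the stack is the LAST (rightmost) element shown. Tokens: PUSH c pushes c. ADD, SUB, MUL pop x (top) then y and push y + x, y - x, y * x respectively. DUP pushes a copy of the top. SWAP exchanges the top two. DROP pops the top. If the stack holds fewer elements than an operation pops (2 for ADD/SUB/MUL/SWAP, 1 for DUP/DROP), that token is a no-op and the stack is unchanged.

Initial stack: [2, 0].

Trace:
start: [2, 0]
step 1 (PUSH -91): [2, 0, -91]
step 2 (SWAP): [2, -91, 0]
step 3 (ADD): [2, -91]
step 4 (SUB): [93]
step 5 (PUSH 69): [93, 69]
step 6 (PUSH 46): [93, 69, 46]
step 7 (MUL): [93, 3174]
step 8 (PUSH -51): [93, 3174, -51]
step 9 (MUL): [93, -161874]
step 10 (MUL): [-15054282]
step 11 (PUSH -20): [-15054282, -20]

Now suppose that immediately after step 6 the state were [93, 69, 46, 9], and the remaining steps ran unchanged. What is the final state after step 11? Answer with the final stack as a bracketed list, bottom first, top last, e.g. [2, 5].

state after step 6 := [93, 69, 46, 9]
step 7 (MUL): [93, 69, 414]
step 8 (PUSH -51): [93, 69, 414, -51]
step 9 (MUL): [93, 69, -21114]
step 10 (MUL): [93, -1456866]
step 11 (PUSH -20): [93, -1456866, -20]

[93, -1456866, -20]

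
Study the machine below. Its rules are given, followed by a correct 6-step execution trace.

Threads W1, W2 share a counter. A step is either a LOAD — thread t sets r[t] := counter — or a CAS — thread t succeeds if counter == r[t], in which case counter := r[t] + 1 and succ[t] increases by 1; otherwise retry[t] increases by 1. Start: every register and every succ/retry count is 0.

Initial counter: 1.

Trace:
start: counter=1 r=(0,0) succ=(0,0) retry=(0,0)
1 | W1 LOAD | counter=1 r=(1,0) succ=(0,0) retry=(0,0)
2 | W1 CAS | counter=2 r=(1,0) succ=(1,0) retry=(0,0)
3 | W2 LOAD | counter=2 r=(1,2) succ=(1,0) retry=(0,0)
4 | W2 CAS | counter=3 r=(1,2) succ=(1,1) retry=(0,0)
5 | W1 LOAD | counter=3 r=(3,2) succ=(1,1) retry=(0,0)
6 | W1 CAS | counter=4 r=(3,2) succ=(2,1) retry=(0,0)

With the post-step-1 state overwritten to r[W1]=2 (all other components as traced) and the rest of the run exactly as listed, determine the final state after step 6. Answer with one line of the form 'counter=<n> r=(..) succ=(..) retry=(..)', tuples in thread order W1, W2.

counter=3 r=(2,1) succ=(1,1) retry=(1,0)

state after step 1 := counter=1 r=(2,0) succ=(0,0) retry=(0,0)
2 | W1 CAS | counter=1 r=(2,0) succ=(0,0) retry=(1,0)
3 | W2 LOAD | counter=1 r=(2,1) succ=(0,0) retry=(1,0)
4 | W2 CAS | counter=2 r=(2,1) succ=(0,1) retry=(1,0)
5 | W1 LOAD | counter=2 r=(2,1) succ=(0,1) retry=(1,0)
6 | W1 CAS | counter=3 r=(2,1) succ=(1,1) retry=(1,0)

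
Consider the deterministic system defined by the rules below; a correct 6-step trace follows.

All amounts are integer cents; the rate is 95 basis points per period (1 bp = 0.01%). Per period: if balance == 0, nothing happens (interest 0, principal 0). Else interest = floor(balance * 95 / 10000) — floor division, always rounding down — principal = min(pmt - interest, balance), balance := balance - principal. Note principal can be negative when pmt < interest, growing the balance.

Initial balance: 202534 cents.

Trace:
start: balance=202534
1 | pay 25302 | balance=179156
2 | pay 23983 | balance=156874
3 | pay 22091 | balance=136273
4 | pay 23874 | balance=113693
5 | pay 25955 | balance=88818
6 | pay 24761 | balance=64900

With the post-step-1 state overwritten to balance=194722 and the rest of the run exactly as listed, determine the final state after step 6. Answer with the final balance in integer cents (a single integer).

81220

state after step 1 := balance=194722
2 | pay 23983 | balance=172588
3 | pay 22091 | balance=152136
4 | pay 23874 | balance=129707
5 | pay 25955 | balance=104984
6 | pay 24761 | balance=81220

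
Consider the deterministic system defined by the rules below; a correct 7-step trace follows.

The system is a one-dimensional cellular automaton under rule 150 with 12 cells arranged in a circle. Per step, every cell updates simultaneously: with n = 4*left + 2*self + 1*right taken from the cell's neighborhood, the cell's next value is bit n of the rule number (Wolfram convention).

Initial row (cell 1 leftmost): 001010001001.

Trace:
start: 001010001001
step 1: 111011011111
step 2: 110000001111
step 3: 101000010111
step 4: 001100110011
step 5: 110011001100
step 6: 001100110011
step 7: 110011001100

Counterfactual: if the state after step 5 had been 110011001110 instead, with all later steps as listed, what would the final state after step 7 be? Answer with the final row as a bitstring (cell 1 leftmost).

state after step 5 := 110011001110
step 6: 001100110100
step 7: 010011000110

010011000110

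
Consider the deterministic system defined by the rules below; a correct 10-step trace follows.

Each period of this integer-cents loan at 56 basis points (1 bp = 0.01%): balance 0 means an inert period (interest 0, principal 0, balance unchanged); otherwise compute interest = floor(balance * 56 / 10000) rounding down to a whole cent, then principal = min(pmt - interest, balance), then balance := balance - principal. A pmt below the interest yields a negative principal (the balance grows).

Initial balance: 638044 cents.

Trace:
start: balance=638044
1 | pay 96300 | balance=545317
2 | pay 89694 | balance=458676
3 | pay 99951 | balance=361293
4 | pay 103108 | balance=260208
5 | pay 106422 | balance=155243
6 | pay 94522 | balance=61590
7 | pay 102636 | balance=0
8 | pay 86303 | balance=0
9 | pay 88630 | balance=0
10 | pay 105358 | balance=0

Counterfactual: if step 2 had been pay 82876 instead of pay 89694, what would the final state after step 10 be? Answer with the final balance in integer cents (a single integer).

(re-executing from step 2 with the substitution; state before step 2: balance=545317)
2 | pay 82876 | balance=465494
3 | pay 99951 | balance=368149
4 | pay 103108 | balance=267102
5 | pay 106422 | balance=162175
6 | pay 94522 | balance=68561
7 | pay 102636 | balance=0
8 | pay 86303 | balance=0
9 | pay 88630 | balance=0
10 | pay 105358 | balance=0

0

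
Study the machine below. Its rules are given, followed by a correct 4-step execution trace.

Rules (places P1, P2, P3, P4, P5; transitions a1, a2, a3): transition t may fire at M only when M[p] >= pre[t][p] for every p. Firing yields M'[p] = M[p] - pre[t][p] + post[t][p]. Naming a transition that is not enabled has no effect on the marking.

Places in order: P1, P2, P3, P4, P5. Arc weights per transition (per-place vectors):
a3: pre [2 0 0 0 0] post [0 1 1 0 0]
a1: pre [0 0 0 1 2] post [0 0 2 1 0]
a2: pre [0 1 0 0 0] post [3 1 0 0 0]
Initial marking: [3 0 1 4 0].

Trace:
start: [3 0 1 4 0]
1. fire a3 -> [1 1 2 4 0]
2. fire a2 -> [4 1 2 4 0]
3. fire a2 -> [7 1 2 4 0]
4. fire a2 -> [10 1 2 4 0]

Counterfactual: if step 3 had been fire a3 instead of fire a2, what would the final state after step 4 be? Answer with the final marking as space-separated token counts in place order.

5 2 3 4 0

(re-executing from step 3 with the substitution; state before step 3: [4 1 2 4 0])
3. fire a3 -> [2 2 3 4 0]
4. fire a2 -> [5 2 3 4 0]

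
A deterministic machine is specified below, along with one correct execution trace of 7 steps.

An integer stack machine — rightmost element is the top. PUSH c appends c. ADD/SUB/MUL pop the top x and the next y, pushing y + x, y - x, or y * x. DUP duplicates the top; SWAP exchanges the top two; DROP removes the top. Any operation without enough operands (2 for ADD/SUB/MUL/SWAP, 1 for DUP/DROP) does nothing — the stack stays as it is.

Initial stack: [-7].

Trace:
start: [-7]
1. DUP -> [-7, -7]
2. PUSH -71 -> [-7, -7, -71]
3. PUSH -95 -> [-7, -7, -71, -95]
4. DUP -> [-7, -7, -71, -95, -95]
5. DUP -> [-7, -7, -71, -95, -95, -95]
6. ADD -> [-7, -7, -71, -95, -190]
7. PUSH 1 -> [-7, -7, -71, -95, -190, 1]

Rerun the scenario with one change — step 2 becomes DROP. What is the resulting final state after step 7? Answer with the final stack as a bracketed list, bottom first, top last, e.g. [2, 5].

[-7, -95, -190, 1]

(re-executing from step 2 with the substitution; state before step 2: [-7, -7])
2. DROP -> [-7]
3. PUSH -95 -> [-7, -95]
4. DUP -> [-7, -95, -95]
5. DUP -> [-7, -95, -95, -95]
6. ADD -> [-7, -95, -190]
7. PUSH 1 -> [-7, -95, -190, 1]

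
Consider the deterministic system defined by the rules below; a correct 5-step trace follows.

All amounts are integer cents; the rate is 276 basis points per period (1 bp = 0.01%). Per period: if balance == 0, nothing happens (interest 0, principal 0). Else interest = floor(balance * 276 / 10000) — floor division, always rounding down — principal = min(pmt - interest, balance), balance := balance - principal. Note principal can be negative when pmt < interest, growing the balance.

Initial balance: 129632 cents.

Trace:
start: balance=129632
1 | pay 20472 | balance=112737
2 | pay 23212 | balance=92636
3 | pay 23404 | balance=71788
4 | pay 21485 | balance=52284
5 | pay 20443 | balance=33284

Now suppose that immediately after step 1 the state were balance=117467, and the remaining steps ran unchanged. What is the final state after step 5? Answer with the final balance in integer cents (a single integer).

state after step 1 := balance=117467
2 | pay 23212 | balance=97497
3 | pay 23404 | balance=76783
4 | pay 21485 | balance=57417
5 | pay 20443 | balance=38558

38558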